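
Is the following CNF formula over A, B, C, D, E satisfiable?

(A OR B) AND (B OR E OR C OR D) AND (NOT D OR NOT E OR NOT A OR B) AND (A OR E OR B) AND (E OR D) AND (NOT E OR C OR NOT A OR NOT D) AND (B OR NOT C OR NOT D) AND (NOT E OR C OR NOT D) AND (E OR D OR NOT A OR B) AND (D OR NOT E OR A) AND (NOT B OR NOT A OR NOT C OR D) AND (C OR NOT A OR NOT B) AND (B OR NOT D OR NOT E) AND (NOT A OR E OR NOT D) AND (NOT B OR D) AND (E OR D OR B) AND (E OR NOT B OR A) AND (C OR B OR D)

Case A = false:
(B) alone gives B = true.
(D) alone gives D = true.
(E) alone gives E = true.
(C) alone gives C = true.
This assignment satisfies each clause.
A satisfying assignment: A=false, B=true, C=true, D=true, E=true.

Yes, satisfiable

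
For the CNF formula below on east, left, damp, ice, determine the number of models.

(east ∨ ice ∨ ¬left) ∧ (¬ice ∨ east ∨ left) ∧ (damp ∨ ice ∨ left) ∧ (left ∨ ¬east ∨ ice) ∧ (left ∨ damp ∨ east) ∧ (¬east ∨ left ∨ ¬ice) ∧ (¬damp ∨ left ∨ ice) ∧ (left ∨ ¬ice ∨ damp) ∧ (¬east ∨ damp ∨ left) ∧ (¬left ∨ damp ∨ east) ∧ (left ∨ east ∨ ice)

There are 2^4 = 16 truth assignments over (east, left, damp, ice).
Check each against the 11 clauses (columns in the order east, left, damp, ice):
  F F F F  ✗ fails (damp ∨ ice ∨ left)
  F F F T  ✗ fails (¬ice ∨ east ∨ left)
  F F T F  ✗ fails (¬damp ∨ left ∨ ice)
  F F T T  ✗ fails (¬ice ∨ east ∨ left)
  F T F F  ✗ fails (east ∨ ice ∨ ¬left)
  F T F T  ✗ fails (¬left ∨ damp ∨ east)
  F T T F  ✗ fails (east ∨ ice ∨ ¬left)
  F T T T  ✓ satisfies all
  T F F F  ✗ fails (damp ∨ ice ∨ left)
  T F F T  ✗ fails (¬east ∨ left ∨ ¬ice)
  T F T F  ✗ fails (left ∨ ¬east ∨ ice)
  T F T T  ✗ fails (¬east ∨ left ∨ ¬ice)
  T T F F  ✓ satisfies all
  T T F T  ✓ satisfies all
  T T T F  ✓ satisfies all
  T T T T  ✓ satisfies all
5 of the 16 rows are models.

5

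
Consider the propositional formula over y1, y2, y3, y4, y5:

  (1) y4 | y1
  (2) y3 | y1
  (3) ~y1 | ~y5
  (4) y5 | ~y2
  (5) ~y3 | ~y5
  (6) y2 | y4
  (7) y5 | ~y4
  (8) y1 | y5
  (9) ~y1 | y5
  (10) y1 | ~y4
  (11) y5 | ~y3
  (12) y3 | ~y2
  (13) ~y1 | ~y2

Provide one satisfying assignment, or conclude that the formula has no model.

UNSATISFIABLE

Suppose y4 = 1.
From the singleton clause (y5), y5 = 1.
From the singleton clause (~y1), y1 = 0.
Now (y1) is unsatisfied and unit — conflict.
That branch fails; take y4 = 0 instead.
From the singleton clause (y1), y1 = 1.
From the singleton clause (~y5), y5 = 0.
Now (y5) is unsatisfied and unit — conflict.
Both values of y4 lead to a conflict.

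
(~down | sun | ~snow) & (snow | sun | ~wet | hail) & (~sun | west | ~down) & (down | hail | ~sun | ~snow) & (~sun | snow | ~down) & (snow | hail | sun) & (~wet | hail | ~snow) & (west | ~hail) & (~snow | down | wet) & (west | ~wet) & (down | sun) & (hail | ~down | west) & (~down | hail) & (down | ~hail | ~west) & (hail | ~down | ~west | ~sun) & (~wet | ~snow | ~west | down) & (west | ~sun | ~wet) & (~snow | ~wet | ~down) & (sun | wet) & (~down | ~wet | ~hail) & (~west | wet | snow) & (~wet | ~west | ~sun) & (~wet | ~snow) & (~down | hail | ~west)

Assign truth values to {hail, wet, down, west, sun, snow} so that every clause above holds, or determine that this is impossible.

hail ↦ 1,  wet ↦ 0,  down ↦ 1,  west ↦ 1,  sun ↦ 1,  snow ↦ 1

Suppose west = 1.
Suppose down = 1.
Unit clause (hail) forces hail = 1.
Unit clause (~wet) forces wet = 0.
Unit clause (sun) forces sun = 1.
Unit clause (snow) forces snow = 1.
This assignment satisfies each clause.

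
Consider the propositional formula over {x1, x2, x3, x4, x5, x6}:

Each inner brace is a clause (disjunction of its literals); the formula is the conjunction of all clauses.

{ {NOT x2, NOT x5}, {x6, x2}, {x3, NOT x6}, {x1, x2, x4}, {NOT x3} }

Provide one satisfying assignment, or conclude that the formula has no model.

x1: false, x2: true, x3: false, x4: true, x5: false, x6: false

The clause (NOT x3) is unit, so x3 = false.
The clause (NOT x6) is unit, so x6 = false.
The clause (x2) is unit, so x2 = true.
The clause (NOT x5) is unit, so x5 = false.
Every clause is now satisfied; x1, x4 are unconstrained.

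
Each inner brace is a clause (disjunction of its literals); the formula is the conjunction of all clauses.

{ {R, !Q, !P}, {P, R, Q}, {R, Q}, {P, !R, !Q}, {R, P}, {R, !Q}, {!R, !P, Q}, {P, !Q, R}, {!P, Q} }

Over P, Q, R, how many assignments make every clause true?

2

There are 2^3 = 8 truth assignments over (P, Q, R).
Split on P. With P = true, the clauses containing P are satisfied and !P drops from the rest; 1 of the 2^2 = 4 assignments to the other variables satisfy what remains.
With P = false, by the same count on the reduced clause set, 1 assignment works.
(One model: P=F, Q=F, R=T.)
Total: 1 + 1 = 2.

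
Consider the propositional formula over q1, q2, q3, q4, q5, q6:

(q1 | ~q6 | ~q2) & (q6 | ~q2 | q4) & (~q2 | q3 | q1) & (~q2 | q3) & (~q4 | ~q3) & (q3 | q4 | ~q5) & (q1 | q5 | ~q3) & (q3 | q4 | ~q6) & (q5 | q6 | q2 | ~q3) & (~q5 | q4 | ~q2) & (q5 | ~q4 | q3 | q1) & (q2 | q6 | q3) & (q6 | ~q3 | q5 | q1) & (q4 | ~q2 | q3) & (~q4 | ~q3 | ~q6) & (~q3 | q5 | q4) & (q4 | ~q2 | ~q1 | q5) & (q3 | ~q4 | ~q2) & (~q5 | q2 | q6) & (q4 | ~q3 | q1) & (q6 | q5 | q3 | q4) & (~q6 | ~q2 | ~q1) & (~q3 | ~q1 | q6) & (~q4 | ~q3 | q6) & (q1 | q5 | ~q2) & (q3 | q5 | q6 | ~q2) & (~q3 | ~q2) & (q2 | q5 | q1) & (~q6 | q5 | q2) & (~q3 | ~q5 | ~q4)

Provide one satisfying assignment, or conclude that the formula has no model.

q1=1,  q2=0,  q3=0,  q4=1,  q5=1,  q6=1

Branch on q2: set q2 = 0.
Branch on q4: set q4 = 1.
Unit clause (~q3) forces q3 = 0.
Unit clause (q6) forces q6 = 1.
Unit clause (q5) forces q5 = 1.
No clause remains; q1 is free.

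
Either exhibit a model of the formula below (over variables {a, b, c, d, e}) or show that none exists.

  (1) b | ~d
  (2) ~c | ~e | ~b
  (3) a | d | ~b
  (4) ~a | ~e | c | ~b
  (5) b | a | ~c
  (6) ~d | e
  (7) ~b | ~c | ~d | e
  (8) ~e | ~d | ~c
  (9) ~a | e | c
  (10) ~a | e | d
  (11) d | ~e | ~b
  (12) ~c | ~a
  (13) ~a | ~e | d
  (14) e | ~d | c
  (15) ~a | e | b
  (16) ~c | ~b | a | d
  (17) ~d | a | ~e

Try b = 0.
Unit clause (~d) forces d = 0.
Try a = 0.
Unit clause (~c) forces c = 0.
Every clause is now satisfied; e is unconstrained.

a=0,  b=0,  c=0,  d=0,  e=0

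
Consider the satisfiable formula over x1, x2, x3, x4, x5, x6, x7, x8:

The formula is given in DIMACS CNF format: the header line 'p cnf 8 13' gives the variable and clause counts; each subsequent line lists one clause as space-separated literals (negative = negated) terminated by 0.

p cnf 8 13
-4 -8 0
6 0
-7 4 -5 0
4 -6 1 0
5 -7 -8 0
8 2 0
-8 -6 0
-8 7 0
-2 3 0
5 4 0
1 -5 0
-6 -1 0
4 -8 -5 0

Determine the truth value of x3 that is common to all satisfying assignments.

Suppose x3 = False.
From the singleton clause (x6), x6 = True.
From the singleton clause (¬x8), x8 = False.
From the singleton clause (x2), x2 = True.
But (¬x2) is also a unit clause — contradiction.
So every satisfying assignment has x3 = True.

True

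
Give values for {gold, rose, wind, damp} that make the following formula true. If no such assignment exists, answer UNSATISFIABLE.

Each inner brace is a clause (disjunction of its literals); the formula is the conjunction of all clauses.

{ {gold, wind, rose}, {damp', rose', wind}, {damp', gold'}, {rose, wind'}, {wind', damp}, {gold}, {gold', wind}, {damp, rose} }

The clause (gold) is unit, so gold = 1.
The clause (damp') is unit, so damp = 0.
The clause (wind') is unit, so wind = 0.
But (wind) is also a unit clause — contradiction.

UNSATISFIABLE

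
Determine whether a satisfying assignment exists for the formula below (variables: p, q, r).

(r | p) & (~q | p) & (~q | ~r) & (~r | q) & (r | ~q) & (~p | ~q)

Suppose r = 0.
Unit clause (p) forces p = 1.
Unit clause (~q) forces q = 0.
All clauses are satisfied.
A satisfying assignment: p=1, q=0, r=0.

Yes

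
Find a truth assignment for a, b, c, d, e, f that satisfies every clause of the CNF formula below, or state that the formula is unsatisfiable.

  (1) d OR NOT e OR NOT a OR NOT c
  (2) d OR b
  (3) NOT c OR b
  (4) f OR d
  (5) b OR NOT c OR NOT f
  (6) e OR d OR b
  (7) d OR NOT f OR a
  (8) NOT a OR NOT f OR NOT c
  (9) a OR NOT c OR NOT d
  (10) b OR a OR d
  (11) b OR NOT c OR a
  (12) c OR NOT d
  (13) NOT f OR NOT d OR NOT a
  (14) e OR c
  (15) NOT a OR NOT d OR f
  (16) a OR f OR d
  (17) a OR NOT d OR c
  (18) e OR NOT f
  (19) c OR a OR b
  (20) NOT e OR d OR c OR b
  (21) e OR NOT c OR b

Branch on d: set d = false.
Unit clause (b) forces b = true.
Unit clause (f) forces f = true.
Unit clause (a) forces a = true.
Unit clause (NOT c) forces c = false.
Unit clause (e) forces e = true.
All clauses are satisfied.

a=true; b=true; c=false; d=false; e=true; f=true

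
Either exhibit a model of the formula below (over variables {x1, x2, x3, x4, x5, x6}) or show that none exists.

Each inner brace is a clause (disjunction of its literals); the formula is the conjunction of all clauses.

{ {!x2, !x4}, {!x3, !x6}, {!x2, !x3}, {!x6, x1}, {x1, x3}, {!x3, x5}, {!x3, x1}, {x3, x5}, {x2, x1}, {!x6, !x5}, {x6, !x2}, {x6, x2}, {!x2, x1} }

UNSATISFIABLE

Branch on x2: set x2 = false.
From the singleton clause (x1), x1 = true.
From the singleton clause (x6), x6 = true.
From the singleton clause (!x3), x3 = false.
From the singleton clause (x5), x5 = true.
That conflicts with the unit clause (!x5).
So x2 must be the other value — set x2 = true.
From the singleton clause (!x4), x4 = false.
From the singleton clause (!x3), x3 = false.
From the singleton clause (x1), x1 = true.
From the singleton clause (x5), x5 = true.
From the singleton clause (!x6), x6 = false.
That conflicts with the unit clause (x6).
Both values of x2 lead to a conflict.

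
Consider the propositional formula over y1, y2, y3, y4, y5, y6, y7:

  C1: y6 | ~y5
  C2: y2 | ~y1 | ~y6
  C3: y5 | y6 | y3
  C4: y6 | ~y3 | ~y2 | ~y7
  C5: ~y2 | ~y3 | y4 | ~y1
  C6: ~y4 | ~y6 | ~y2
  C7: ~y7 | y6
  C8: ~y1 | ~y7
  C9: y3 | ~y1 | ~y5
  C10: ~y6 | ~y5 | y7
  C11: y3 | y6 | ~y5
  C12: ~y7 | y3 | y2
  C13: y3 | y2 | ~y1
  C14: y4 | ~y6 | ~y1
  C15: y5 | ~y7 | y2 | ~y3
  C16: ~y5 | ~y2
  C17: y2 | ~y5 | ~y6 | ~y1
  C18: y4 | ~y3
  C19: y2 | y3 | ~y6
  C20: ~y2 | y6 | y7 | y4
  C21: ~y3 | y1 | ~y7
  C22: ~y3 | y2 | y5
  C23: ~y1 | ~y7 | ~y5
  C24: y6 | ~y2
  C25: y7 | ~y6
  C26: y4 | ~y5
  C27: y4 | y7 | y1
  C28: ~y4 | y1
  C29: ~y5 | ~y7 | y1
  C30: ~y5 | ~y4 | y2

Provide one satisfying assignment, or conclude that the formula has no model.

Case y6 = 1:
(y7) alone gives y7 = 1.
(~y1) alone gives y1 = 0.
(~y3) alone gives y3 = 0.
(y2) alone gives y2 = 1.
(~y4) alone gives y4 = 0.
(~y5) alone gives y5 = 0.
Every clause now holds.

y1 ↦ 0; y2 ↦ 1; y3 ↦ 0; y4 ↦ 0; y5 ↦ 0; y6 ↦ 1; y7 ↦ 1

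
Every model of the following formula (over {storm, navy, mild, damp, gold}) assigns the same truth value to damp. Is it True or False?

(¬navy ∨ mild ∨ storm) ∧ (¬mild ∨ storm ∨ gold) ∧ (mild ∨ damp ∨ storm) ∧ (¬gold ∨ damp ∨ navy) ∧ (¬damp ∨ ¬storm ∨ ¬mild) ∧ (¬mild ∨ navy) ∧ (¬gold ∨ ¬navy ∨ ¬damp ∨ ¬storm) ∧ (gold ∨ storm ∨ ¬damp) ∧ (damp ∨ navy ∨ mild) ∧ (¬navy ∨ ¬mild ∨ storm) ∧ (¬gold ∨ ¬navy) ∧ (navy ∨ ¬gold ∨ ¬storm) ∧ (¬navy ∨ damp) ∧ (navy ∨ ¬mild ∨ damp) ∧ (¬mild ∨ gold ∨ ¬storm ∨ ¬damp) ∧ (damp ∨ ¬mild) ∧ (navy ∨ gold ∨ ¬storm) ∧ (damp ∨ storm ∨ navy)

True

Suppose damp = False.
Unit clause (¬navy) forces navy = False.
Unit clause (¬gold) forces gold = False.
Unit clause (¬mild) forces mild = False.
That conflicts with the unit clause (mild).
So every satisfying assignment has damp = True.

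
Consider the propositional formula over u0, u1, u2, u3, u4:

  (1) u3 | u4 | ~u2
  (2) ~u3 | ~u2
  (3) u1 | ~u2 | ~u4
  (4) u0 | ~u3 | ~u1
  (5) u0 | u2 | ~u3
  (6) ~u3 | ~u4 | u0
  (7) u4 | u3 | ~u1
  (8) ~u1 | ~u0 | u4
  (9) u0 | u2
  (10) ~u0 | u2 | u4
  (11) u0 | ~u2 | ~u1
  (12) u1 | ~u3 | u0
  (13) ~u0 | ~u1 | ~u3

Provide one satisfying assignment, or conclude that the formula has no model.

u0 ↦ 1,  u1 ↦ 0,  u2 ↦ 0,  u3 ↦ 1,  u4 ↦ 1

Suppose u3 = 1.
The clause (~u2) is unit, so u2 = 0.
The clause (u0) is unit, so u0 = 1.
The clause (u4) is unit, so u4 = 1.
The clause (~u1) is unit, so u1 = 0.
All clauses are satisfied.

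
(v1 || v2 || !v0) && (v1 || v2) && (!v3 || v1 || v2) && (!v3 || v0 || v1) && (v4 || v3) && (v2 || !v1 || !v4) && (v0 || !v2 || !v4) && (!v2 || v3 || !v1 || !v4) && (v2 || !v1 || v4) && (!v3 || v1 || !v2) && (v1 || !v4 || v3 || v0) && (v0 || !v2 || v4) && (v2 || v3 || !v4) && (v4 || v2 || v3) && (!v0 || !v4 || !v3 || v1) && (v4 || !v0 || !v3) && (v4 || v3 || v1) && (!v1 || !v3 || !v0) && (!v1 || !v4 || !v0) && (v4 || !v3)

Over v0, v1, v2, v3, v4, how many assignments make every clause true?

1

There are 2^5 = 32 truth assignments over (v0, v1, v2, v3, v4).
Split on v1. With v1 = true, the clauses containing v1 are satisfied and !v1 drops from the rest; 0 of the 2^4 = 16 assignments to the other variables satisfy what remains.
With v1 = false, by the same count on the reduced clause set, 1 assignment works.
Total: 0 + 1 = 1.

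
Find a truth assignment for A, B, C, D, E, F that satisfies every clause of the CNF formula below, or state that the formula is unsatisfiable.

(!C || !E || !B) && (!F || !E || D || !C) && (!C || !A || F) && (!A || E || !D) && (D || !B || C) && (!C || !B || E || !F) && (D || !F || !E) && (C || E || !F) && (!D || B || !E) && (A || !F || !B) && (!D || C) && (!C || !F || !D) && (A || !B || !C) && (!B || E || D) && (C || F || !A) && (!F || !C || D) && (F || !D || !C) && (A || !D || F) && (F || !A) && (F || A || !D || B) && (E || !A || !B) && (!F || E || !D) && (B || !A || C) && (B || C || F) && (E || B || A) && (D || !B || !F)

Case D = false:
Case B = false:
Case F = false:
(!A) alone gives A = false.
(C) alone gives C = true.
(E) alone gives E = true.
This assignment satisfies each clause.

A ↦ false,  B ↦ false,  C ↦ true,  D ↦ false,  E ↦ true,  F ↦ false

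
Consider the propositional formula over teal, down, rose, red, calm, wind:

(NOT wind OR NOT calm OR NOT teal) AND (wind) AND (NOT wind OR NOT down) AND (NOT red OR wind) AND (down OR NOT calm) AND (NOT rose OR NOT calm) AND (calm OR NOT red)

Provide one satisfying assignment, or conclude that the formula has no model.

Unit clause (wind) forces wind = true.
Unit clause (NOT down) forces down = false.
Unit clause (NOT calm) forces calm = false.
Unit clause (NOT red) forces red = false.
No clause remains; teal, rose are free.

teal ↦ true; down ↦ false; rose ↦ false; red ↦ false; calm ↦ false; wind ↦ true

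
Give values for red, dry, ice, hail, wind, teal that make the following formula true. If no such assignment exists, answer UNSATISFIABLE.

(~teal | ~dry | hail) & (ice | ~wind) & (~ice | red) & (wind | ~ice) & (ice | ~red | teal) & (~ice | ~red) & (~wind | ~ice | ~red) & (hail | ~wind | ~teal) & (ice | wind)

UNSATISFIABLE

Branch on ice: set ice = 1.
The clause (red) is unit, so red = 1.
That conflicts with the unit clause (~red).
That branch fails; take ice = 0 instead.
The clause (~wind) is unit, so wind = 0.
That conflicts with the unit clause (wind).
Neither ice = 1 nor ice = 0 works.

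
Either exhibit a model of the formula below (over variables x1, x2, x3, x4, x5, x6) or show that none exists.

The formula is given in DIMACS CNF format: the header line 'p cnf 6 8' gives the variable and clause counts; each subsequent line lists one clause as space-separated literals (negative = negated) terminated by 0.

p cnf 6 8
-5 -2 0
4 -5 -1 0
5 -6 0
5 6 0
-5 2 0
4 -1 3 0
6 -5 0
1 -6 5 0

Try x5 = False.
(¬x6) alone gives x6 = False.
Now (x6) is unsatisfied and unit — conflict.
Undo x5 and try x5 = True.
(¬x2) alone gives x2 = False.
Now (x2) is unsatisfied and unit — conflict.
Both values of x5 lead to a conflict.

UNSATISFIABLE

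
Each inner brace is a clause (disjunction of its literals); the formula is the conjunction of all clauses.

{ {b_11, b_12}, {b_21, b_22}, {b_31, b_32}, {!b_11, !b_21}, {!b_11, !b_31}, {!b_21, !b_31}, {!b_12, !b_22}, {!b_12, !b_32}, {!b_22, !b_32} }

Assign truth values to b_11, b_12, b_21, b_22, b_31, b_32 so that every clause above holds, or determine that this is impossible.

UNSATISFIABLE

Try b_11 = true.
The clause (!b_21) is unit, so b_21 = false.
The clause (b_22) is unit, so b_22 = true.
The clause (!b_31) is unit, so b_31 = false.
The clause (b_32) is unit, so b_32 = true.
Now (!b_32) is unsatisfied and unit — conflict.
Backtrack on b_11: now try b_11 = false.
The clause (b_12) is unit, so b_12 = true.
The clause (!b_22) is unit, so b_22 = false.
The clause (b_21) is unit, so b_21 = true.
The clause (!b_31) is unit, so b_31 = false.
The clause (b_32) is unit, so b_32 = true.
Now (!b_32) is unsatisfied and unit — conflict.
Either choice for b_11 ends in contradiction.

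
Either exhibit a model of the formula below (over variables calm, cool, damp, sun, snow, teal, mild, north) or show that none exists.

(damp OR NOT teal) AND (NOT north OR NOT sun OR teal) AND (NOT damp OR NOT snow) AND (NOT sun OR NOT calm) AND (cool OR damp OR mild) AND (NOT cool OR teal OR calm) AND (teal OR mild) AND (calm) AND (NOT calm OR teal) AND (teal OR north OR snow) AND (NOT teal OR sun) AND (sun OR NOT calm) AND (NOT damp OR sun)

The clause (calm) is unit, so calm = true.
The clause (NOT sun) is unit, so sun = false.
But (sun) is also a unit clause — contradiction.

UNSATISFIABLE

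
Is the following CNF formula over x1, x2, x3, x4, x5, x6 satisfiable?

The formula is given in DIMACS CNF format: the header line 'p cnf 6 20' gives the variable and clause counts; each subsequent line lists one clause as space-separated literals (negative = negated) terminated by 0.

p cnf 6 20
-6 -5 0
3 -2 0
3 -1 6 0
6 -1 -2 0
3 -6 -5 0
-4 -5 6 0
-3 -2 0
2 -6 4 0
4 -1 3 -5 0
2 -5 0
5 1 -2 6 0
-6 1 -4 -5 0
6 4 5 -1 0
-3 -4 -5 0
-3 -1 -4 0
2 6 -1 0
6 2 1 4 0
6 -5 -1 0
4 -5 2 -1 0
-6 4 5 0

Try x6 = False.
Try x3 = False.
From the singleton clause (¬x2), x2 = False.
From the singleton clause (¬x1), x1 = False.
From the singleton clause (¬x5), x5 = False.
From the singleton clause (x4), x4 = True.
Every clause now holds.
A satisfying assignment: x1 ↦ False,  x2 ↦ False,  x3 ↦ False,  x4 ↦ True,  x5 ↦ False,  x6 ↦ False.

Yes, satisfiable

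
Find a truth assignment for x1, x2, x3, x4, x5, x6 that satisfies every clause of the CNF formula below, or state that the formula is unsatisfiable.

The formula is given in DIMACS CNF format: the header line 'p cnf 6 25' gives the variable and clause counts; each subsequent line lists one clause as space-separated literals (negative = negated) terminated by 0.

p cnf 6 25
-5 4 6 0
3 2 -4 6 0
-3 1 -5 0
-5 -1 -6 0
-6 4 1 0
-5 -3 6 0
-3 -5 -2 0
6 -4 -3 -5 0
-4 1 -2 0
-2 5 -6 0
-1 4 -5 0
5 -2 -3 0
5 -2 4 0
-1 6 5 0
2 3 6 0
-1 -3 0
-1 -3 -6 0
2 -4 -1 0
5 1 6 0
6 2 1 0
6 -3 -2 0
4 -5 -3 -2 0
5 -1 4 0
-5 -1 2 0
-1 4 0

Branch on x1: set x1 = False.
Branch on x3: set x3 = False.
Branch on x6: set x6 = True.
(x4) alone gives x4 = True.
(¬x2) alone gives x2 = False.
All clauses hold; x5 can take either value.

x1: False, x2: False, x3: False, x4: True, x5: True, x6: True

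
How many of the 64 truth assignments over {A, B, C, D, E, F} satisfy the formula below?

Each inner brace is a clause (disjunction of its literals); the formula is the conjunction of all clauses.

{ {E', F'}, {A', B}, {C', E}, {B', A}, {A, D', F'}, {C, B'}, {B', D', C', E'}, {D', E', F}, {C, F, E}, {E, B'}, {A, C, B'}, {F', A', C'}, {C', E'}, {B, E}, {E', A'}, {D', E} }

1

There are 2^6 = 64 truth assignments over (A, B, C, D, E, F).
Split on A. With A = 1, the clauses containing A are satisfied and A' drops from the rest; 0 of the 2^5 = 32 assignments to the other variables satisfy what remains.
With A = 0, by the same count on the reduced clause set, 1 assignment works.
(One model: A=F, B=F, C=F, D=F, E=T, F=F.)
Total: 0 + 1 = 1.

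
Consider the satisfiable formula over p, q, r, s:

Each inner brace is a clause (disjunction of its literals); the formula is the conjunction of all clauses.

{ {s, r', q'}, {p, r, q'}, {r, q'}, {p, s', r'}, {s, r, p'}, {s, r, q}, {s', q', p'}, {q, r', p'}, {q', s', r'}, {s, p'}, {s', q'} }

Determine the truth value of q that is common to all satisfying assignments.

Suppose q = 1.
The clause (r) is unit, so r = 1.
The clause (s) is unit, so s = 1.
That conflicts with the unit clause (s').
So every satisfying assignment has q = False.

False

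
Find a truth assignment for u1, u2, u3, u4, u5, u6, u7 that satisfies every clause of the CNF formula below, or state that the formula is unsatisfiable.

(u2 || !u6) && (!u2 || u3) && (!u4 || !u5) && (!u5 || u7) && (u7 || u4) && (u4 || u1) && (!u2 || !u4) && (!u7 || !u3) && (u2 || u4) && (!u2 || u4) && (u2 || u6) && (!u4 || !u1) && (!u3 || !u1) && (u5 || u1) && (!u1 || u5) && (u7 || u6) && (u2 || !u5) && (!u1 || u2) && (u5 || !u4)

Suppose u2 = true.
Unit clause (u3) forces u3 = true.
Unit clause (!u4) forces u4 = false.
That conflicts with the unit clause (u4).
That branch fails; take u2 = false instead.
Unit clause (!u6) forces u6 = false.
That conflicts with the unit clause (u6).
Both values of u2 lead to a conflict.

UNSATISFIABLE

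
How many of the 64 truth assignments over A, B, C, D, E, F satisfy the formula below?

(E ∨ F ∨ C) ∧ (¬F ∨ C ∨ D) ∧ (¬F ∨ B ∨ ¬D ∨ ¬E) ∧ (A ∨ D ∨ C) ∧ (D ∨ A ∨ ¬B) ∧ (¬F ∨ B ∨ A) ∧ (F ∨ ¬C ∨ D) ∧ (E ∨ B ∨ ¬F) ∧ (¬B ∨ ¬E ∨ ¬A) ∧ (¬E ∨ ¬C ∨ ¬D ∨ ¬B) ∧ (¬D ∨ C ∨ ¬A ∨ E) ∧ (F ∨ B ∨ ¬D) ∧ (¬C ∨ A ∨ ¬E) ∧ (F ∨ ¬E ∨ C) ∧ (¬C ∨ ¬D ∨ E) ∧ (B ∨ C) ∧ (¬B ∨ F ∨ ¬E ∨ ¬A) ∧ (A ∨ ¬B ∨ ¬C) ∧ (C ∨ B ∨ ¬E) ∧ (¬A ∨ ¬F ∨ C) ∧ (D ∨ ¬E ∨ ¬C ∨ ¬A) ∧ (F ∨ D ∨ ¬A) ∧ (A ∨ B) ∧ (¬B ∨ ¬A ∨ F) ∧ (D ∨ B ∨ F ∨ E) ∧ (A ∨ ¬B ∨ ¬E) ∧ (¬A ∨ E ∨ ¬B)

There are 2^6 = 64 truth assignments over (A, B, C, D, E, F).
Split on A. With A = True, the clauses containing A are satisfied and ¬A drops from the rest; 0 of the 2^5 = 32 assignments to the other variables satisfy what remains.
With A = False, by the same count on the reduced clause set, 1 assignment works.
(One model: A=F, B=T, C=F, D=T, E=F, F=T.)
Total: 0 + 1 = 1.

1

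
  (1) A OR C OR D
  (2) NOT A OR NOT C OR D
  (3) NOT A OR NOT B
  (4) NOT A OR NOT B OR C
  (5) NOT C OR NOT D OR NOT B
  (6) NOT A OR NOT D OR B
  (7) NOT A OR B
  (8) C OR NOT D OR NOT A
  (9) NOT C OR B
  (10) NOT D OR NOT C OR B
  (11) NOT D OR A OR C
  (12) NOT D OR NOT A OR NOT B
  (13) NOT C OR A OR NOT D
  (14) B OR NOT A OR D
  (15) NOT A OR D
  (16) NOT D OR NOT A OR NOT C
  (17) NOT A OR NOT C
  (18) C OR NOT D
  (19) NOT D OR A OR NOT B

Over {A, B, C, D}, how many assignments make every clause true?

There are 2^4 = 16 truth assignments over (A, B, C, D).
Check each against the 19 clauses (columns in the order A, B, C, D):
  F F F F  ✗ fails (A OR C OR D)
  F F F T  ✗ fails (NOT D OR A OR C)
  F F T F  ✗ fails (NOT C OR B)
  F F T T  ✗ fails (NOT C OR B)
  F T F F  ✗ fails (A OR C OR D)
  F T F T  ✗ fails (NOT D OR A OR C)
  F T T F  ✓ satisfies all
  F T T T  ✗ fails (NOT C OR NOT D OR NOT B)
  T F F F  ✗ fails (NOT A OR B)
  T F F T  ✗ fails (NOT A OR NOT D OR B)
  T F T F  ✗ fails (NOT A OR NOT C OR D)
  T F T T  ✗ fails (NOT A OR NOT D OR B)
  T T F F  ✗ fails (NOT A OR NOT B)
  T T F T  ✗ fails (NOT A OR NOT B)
  T T T F  ✗ fails (NOT A OR NOT C OR D)
  T T T T  ✗ fails (NOT A OR NOT B)
1 of the 16 rows is a model.

1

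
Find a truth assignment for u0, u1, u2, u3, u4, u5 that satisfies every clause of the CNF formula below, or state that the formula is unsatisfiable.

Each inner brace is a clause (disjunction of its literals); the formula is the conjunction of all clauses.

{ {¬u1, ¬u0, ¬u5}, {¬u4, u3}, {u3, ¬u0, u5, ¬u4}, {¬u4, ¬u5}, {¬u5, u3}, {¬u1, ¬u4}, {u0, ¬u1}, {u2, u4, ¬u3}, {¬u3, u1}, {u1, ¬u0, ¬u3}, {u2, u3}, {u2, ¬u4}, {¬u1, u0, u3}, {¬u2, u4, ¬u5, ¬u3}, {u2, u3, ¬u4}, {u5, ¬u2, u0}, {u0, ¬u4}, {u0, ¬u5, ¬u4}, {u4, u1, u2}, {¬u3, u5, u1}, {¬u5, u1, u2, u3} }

u0 ↦ True,  u1 ↦ True,  u2 ↦ True,  u3 ↦ True,  u4 ↦ False,  u5 ↦ False

Suppose u4 = False.
Suppose u5 = False.
Suppose u0 = True.
Suppose u2 = True.
Suppose u3 = True.
From the singleton clause (u1), u1 = True.
Every clause now holds.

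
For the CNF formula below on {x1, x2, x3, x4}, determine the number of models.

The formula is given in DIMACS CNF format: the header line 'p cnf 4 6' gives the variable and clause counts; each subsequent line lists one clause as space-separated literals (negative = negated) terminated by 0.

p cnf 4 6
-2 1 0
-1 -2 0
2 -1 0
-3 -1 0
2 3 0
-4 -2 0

2

There are 2^4 = 16 truth assignments over (x1, x2, x3, x4).
Check each against the 6 clauses (columns in the order x1, x2, x3, x4):
  F F F F  ✗ fails (x2 ∨ x3)
  F F F T  ✗ fails (x2 ∨ x3)
  F F T F  ✓ satisfies all
  F F T T  ✓ satisfies all
  F T F F  ✗ fails (¬x2 ∨ x1)
  F T F T  ✗ fails (¬x2 ∨ x1)
  F T T F  ✗ fails (¬x2 ∨ x1)
  F T T T  ✗ fails (¬x2 ∨ x1)
  T F F F  ✗ fails (x2 ∨ ¬x1)
  T F F T  ✗ fails (x2 ∨ ¬x1)
  T F T F  ✗ fails (x2 ∨ ¬x1)
  T F T T  ✗ fails (x2 ∨ ¬x1)
  T T F F  ✗ fails (¬x1 ∨ ¬x2)
  T T F T  ✗ fails (¬x1 ∨ ¬x2)
  T T T F  ✗ fails (¬x1 ∨ ¬x2)
  T T T T  ✗ fails (¬x1 ∨ ¬x2)
2 of the 16 rows are models.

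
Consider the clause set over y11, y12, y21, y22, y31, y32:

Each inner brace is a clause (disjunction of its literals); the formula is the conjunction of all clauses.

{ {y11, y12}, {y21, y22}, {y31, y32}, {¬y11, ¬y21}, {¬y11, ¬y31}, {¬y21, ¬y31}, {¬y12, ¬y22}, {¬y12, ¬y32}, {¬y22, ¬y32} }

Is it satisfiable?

No

Suppose y11 = True.
From the singleton clause (¬y21), y21 = False.
From the singleton clause (y22), y22 = True.
From the singleton clause (¬y31), y31 = False.
From the singleton clause (y32), y32 = True.
That conflicts with the unit clause (¬y32).
That branch fails; take y11 = False instead.
From the singleton clause (y12), y12 = True.
From the singleton clause (¬y22), y22 = False.
From the singleton clause (y21), y21 = True.
From the singleton clause (¬y31), y31 = False.
From the singleton clause (y32), y32 = True.
That conflicts with the unit clause (¬y32).
Neither y11 = True nor y11 = False works.
No assignment satisfies every clause.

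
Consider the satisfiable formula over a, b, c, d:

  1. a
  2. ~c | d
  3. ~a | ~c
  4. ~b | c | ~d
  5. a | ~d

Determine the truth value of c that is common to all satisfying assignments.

False

Suppose c = 1.
From the singleton clause (a), a = 1.
Now (~a) is unsatisfied and unit — conflict.
So every satisfying assignment has c = False.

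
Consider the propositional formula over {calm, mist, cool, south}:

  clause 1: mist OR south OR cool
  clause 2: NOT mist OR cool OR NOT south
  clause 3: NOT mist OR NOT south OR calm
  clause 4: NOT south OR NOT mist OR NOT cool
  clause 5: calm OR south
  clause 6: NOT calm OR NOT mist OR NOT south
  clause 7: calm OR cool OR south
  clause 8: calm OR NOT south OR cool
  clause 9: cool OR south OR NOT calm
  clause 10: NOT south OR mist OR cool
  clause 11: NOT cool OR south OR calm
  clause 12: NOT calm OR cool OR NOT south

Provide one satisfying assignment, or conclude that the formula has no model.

Suppose calm = true.
Suppose mist = true.
Unit clause (NOT south) forces south = false.
Unit clause (cool) forces cool = true.
Every clause now holds.

calm: true,  mist: true,  cool: true,  south: false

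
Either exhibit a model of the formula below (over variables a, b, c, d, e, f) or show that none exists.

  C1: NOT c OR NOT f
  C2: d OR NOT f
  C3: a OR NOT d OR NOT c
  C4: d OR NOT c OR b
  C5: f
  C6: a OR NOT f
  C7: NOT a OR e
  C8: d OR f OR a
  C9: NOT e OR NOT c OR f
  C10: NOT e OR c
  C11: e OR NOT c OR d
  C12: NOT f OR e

UNSATISFIABLE

Unit clause (f) forces f = true.
Unit clause (NOT c) forces c = false.
Unit clause (d) forces d = true.
Unit clause (a) forces a = true.
Unit clause (e) forces e = true.
Now (NOT e) is unsatisfied and unit — conflict.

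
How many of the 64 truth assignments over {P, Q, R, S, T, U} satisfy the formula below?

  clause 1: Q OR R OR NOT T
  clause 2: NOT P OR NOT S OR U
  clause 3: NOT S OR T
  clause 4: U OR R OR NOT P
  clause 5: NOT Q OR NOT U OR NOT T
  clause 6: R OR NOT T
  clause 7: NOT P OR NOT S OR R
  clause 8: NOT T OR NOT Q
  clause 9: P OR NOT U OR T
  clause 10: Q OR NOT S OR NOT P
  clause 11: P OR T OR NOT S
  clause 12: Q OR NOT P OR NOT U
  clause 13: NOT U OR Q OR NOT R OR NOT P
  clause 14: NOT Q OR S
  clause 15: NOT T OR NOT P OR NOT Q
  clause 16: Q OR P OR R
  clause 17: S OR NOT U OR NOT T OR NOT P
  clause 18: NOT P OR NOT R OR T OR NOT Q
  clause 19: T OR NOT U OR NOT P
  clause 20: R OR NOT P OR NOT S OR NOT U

7

There are 2^6 = 64 truth assignments over (P, Q, R, S, T, U).
Split on Q. With Q = true, the clauses containing Q are satisfied and NOT Q drops from the rest; 0 of the 2^5 = 32 assignments to the other variables satisfy what remains.
With Q = false, by the same count on the reduced clause set, 7 assignments work.
(One model: P=F, Q=F, R=T, S=F, T=F, U=F.)
Total: 0 + 7 = 7.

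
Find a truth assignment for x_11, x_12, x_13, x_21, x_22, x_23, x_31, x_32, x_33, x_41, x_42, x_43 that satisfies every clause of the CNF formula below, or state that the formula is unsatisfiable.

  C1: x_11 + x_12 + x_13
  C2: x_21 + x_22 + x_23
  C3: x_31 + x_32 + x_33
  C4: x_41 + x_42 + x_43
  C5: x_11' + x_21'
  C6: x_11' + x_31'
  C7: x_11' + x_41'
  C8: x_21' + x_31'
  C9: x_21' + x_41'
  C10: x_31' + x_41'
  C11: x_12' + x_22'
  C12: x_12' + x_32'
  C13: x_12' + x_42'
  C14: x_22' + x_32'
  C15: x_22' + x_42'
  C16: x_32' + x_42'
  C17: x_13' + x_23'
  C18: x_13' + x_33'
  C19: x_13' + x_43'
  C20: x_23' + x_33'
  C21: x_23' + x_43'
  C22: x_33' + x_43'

UNSATISFIABLE

Branch on x_11: set x_11 = 0.
Branch on x_12: set x_12 = 1.
(x_22') alone gives x_22 = 0.
(x_32') alone gives x_32 = 0.
(x_42') alone gives x_42 = 0.
Branch on x_21: set x_21 = 1.
(x_31') alone gives x_31 = 0.
(x_33) alone gives x_33 = 1.
(x_41') alone gives x_41 = 0.
(x_43) alone gives x_43 = 1.
Now (x_43') is unsatisfied and unit — conflict.
That branch fails; take x_21 = 0 instead.
(x_23) alone gives x_23 = 1.
(x_13') alone gives x_13 = 0.
(x_33') alone gives x_33 = 0.
(x_31) alone gives x_31 = 1.
(x_41') alone gives x_41 = 0.
(x_43) alone gives x_43 = 1.
Now (x_43') is unsatisfied and unit — conflict.
Neither x_21 = 1 nor x_21 = 0 works.
That branch fails; take x_12 = 0 instead.
(x_13) alone gives x_13 = 1.
(x_23') alone gives x_23 = 0.
(x_33') alone gives x_33 = 0.
(x_43') alone gives x_43 = 0.
Branch on x_21: set x_21 = 1.
(x_31') alone gives x_31 = 0.
(x_32) alone gives x_32 = 1.
(x_41') alone gives x_41 = 0.
(x_42) alone gives x_42 = 1.
Now (x_42') is unsatisfied and unit — conflict.
That branch fails; take x_21 = 0 instead.
(x_22) alone gives x_22 = 1.
(x_32') alone gives x_32 = 0.
(x_31) alone gives x_31 = 1.
(x_41') alone gives x_41 = 0.
(x_42) alone gives x_42 = 1.
Now (x_42') is unsatisfied and unit — conflict.
Neither x_21 = 1 nor x_21 = 0 works.
Neither x_12 = 1 nor x_12 = 0 works.
That branch fails; take x_11 = 1 instead.
(x_21') alone gives x_21 = 0.
(x_31') alone gives x_31 = 0.
(x_41') alone gives x_41 = 0.
Branch on x_22: set x_22 = 1.
(x_12') alone gives x_12 = 0.
(x_32') alone gives x_32 = 0.
(x_33) alone gives x_33 = 1.
(x_42') alone gives x_42 = 0.
(x_43) alone gives x_43 = 1.
Now (x_43') is unsatisfied and unit — conflict.
That branch fails; take x_22 = 0 instead.
(x_23) alone gives x_23 = 1.
(x_13') alone gives x_13 = 0.
(x_33') alone gives x_33 = 0.
(x_32) alone gives x_32 = 1.
(x_12') alone gives x_12 = 0.
(x_42') alone gives x_42 = 0.
(x_43) alone gives x_43 = 1.
Now (x_43') is unsatisfied and unit — conflict.
Neither x_22 = 1 nor x_22 = 0 works.
Neither x_11 = 1 nor x_11 = 0 works.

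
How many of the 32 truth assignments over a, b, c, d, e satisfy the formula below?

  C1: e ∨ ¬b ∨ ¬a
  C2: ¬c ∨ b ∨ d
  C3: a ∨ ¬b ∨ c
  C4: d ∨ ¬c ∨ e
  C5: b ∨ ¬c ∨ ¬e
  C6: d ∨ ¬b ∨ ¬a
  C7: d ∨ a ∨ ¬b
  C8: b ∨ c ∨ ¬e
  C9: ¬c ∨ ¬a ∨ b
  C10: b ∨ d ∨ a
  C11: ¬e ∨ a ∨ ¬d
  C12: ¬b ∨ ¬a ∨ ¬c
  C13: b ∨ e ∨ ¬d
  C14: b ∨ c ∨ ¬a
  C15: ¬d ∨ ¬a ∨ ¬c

There are 2^5 = 32 truth assignments over (a, b, c, d, e).
Split on e. With e = True, the clauses containing e are satisfied and ¬e drops from the rest; 1 of the 2^4 = 16 assignments to the other variables satisfy what remains.
With e = False, by the same count on the reduced clause set, 1 assignment works.
(One model: a=F, b=T, c=T, d=T, e=F.)
Total: 1 + 1 = 2.

2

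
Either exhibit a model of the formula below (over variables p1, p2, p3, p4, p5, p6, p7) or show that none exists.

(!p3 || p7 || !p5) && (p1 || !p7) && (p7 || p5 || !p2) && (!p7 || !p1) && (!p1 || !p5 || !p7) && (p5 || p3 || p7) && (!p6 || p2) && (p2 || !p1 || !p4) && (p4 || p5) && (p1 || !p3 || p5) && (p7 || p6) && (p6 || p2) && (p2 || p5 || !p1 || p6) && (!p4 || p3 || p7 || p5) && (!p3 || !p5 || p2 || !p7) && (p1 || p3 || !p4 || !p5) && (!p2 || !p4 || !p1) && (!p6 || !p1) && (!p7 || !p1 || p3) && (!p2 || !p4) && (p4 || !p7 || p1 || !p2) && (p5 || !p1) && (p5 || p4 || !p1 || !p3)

Try p1 = false.
Unit clause (!p7) forces p7 = false.
Unit clause (p6) forces p6 = true.
Unit clause (p2) forces p2 = true.
Unit clause (p5) forces p5 = true.
Unit clause (!p3) forces p3 = false.
Unit clause (!p4) forces p4 = false.
All clauses are satisfied.

p1=false, p2=true, p3=false, p4=false, p5=true, p6=true, p7=false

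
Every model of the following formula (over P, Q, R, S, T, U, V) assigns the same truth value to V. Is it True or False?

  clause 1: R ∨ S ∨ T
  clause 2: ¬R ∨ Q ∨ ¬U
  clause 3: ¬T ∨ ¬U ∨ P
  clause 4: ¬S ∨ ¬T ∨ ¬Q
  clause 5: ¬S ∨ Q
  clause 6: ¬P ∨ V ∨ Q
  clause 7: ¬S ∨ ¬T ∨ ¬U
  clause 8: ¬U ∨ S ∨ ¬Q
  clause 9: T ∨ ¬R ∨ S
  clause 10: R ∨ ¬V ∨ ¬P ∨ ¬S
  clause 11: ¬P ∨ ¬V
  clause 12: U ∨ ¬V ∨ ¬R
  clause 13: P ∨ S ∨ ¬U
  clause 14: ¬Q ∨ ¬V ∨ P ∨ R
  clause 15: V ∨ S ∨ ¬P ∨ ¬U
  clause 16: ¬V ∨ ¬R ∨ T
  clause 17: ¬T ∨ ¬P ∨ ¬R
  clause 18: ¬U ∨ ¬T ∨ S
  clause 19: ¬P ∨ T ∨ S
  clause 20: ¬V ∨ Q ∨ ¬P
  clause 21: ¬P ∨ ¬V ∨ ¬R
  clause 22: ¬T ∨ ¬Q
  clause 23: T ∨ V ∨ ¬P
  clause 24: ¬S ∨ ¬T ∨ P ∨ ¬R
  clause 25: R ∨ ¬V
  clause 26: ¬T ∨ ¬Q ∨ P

False

Suppose V = True.
From the singleton clause (¬P), P = False.
From the singleton clause (R), R = True.
From the singleton clause (U), U = True.
From the singleton clause (Q), Q = True.
From the singleton clause (¬T), T = False.
But (T) is also a unit clause — contradiction.
So every satisfying assignment has V = False.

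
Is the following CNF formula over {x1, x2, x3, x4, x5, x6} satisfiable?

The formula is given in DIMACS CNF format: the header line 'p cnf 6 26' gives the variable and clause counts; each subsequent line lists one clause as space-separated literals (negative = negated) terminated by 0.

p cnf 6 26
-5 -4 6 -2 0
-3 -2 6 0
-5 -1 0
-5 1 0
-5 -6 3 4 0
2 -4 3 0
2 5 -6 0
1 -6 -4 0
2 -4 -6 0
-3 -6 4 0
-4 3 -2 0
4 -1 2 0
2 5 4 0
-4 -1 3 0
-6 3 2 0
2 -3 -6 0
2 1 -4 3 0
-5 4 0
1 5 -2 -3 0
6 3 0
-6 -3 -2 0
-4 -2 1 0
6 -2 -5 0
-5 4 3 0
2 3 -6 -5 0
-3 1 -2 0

Satisfiable

Case x5 = False:
Case x2 = False:
The clause (¬x6) is unit, so x6 = False.
The clause (x4) is unit, so x4 = True.
The clause (x3) is unit, so x3 = True.
All clauses hold; x1 can take either value.
A satisfying assignment: x1=False; x2=False; x3=True; x4=True; x5=False; x6=False.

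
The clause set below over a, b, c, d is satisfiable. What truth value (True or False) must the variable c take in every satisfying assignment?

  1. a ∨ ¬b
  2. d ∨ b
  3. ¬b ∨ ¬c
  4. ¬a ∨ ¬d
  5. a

Suppose c = True.
The clause (¬b) is unit, so b = False.
The clause (d) is unit, so d = True.
The clause (¬a) is unit, so a = False.
Now (a) is unsatisfied and unit — conflict.
So every satisfying assignment has c = False.

False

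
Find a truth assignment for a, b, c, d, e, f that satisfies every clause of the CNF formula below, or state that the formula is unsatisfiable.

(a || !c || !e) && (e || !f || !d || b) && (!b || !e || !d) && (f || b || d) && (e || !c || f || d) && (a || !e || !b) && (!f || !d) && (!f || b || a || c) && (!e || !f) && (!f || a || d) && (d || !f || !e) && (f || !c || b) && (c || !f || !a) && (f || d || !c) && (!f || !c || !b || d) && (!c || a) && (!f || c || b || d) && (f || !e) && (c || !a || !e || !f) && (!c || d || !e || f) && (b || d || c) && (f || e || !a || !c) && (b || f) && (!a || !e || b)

Branch on f: set f = true.
From the singleton clause (!d), d = false.
From the singleton clause (!e), e = false.
From the singleton clause (a), a = true.
From the singleton clause (c), c = true.
From the singleton clause (!b), b = false.
All clauses are satisfied.

a ↦ true,  b ↦ false,  c ↦ true,  d ↦ false,  e ↦ false,  f ↦ true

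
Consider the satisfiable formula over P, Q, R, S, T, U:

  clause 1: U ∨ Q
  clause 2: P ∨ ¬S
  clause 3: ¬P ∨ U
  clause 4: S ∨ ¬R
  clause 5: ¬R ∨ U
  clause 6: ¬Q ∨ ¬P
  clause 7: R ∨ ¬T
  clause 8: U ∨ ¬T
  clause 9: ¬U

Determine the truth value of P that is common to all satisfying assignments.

Suppose P = True.
Unit clause (U) forces U = True.
Now (¬U) is unsatisfied and unit — conflict.
So every satisfying assignment has P = False.

False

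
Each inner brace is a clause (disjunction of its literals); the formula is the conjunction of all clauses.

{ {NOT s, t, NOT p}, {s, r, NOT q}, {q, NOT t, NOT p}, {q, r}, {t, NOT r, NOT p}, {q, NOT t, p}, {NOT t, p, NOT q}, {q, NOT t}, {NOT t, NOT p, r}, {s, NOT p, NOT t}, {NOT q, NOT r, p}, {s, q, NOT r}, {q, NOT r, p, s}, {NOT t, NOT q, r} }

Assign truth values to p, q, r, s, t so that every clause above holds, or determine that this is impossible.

Case q = true:
Case s = true:
Case t = false:
(NOT p) alone gives p = false.
(NOT r) alone gives r = false.
Every clause now holds.

p=false,  q=true,  r=false,  s=true,  t=false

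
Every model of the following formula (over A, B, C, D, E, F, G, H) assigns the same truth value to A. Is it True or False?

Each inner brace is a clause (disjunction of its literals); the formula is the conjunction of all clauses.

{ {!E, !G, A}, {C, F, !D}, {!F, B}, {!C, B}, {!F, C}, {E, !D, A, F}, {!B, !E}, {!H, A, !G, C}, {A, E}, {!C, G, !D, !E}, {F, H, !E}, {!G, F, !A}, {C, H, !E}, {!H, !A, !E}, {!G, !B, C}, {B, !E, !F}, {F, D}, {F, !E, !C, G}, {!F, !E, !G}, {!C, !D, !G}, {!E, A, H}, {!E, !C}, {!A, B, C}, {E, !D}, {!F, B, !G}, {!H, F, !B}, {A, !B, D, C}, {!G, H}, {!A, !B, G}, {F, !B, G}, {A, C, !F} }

Suppose A = false.
(E) alone gives E = true.
(!G) alone gives G = false.
(!B) alone gives B = false.
(!F) alone gives F = false.
(!C) alone gives C = false.
(!D) alone gives D = false.
That conflicts with the unit clause (D).
So every satisfying assignment has A = True.

True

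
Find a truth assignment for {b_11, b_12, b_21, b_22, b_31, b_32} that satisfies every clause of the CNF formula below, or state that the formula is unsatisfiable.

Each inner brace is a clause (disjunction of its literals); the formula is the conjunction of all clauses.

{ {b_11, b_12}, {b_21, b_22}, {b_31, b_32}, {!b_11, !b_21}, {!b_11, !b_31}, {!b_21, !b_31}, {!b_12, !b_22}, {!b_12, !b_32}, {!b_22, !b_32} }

UNSATISFIABLE

Case b_11 = true:
Unit clause (!b_21) forces b_21 = false.
Unit clause (b_22) forces b_22 = true.
Unit clause (!b_31) forces b_31 = false.
Unit clause (b_32) forces b_32 = true.
Now (!b_32) is unsatisfied and unit — conflict.
So b_11 must be the other value — set b_11 = false.
Unit clause (b_12) forces b_12 = true.
Unit clause (!b_22) forces b_22 = false.
Unit clause (b_21) forces b_21 = true.
Unit clause (!b_31) forces b_31 = false.
Unit clause (b_32) forces b_32 = true.
Now (!b_32) is unsatisfied and unit — conflict.
Neither b_11 = true nor b_11 = false works.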